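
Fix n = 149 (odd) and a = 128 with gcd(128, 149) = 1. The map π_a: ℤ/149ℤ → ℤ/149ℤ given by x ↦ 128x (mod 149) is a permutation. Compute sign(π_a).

-1

Start at x=53: 53 → 79 → 129 → 122 → 120 → 13 → 25 → … (one orbit).
2 cycles of lengths [148, 1].
149 − 2 = 147 transpositions; sign(π) = (−1)^147 = -1.
(128|149)_J = -1 (Zolotarev's lemma cross-check).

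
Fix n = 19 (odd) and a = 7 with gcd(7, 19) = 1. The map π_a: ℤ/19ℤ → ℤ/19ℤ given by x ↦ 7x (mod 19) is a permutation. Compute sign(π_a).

+1

Trace 1: π^k(1) = [1, 7, 11] for k=0..2.
Cycle type of π: 3×6 + 1; total 7 cycles.
sign(π) = (−1)^{n − #cycles} = (−1)^{19−7} = (−1)^12 = +1.
Zolotarev: (7|19) = +1, matching the cycle-count sign.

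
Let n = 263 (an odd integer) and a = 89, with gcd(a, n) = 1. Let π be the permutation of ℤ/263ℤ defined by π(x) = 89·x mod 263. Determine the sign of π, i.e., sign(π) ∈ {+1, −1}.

+1

Orbit of 216 under x↦89x: [216, 25, 121, 249, 69, 92, 35]… (length divides ord_263(89)).
Cycle type of π: 131×2 + 1; total 3 cycles.
n − c = 263 − 3 = 260; sign = (−1)^260 = +1.
The Jacobi symbol (89|263) = +1 (Zolotarev) agrees.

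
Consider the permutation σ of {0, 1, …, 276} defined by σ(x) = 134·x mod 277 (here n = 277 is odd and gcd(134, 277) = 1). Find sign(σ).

-1

Trace 3: π^k(3) = [3, 125, 130, 246, 1, 134, 228] for k=0..6.
The orbit structure of x ↦ 134x mod 277: 2 orbits of sizes [276, 1].
2 cycles on 277: each ℓ→(−1)^(ℓ−1), product (−1)^275 = -1.
(134|277)_J = -1 (Zolotarev's lemma cross-check).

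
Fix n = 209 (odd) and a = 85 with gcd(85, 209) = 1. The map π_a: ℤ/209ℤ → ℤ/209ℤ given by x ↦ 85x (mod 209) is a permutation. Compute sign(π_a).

Orbit of 81 under x↦85x: [81, 197, 25, 35, 49, 194, 188]… (length divides ord_209(85)).
Cycle type of π: 90×2 + 10 + 9×2 + 1; total 6 cycles.
6 cycles on 209: each ℓ→(−1)^(ℓ−1), product (−1)^203 = -1.
(85|209)_J = -1 (Zolotarev's lemma cross-check).

-1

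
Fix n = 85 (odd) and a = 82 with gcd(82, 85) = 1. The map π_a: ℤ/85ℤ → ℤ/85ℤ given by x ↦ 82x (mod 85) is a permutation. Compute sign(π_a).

+1

Orbit of 49 under x↦82x: [49, 23, 16, 37, 59, 78, 21]… (length divides ord_85(82)).
Cycle type of π: 16×5 + 4 + 1; total 7 cycles.
n − c = 85 − 7 = 78; sign = (−1)^78 = +1.
Via Zolotarev, sign(π_{82}) = (82|85) = +1.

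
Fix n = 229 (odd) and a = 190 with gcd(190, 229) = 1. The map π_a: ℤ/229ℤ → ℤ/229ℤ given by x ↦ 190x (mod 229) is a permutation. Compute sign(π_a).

-1

Start at x=166: 166 → 167 → 128 → 46 → 38 → 121 → 90 → … (one orbit).
Cycle type of π: 228 + 1; total 2 cycles.
n − c = 229 − 2 = 227; sign = (−1)^227 = -1.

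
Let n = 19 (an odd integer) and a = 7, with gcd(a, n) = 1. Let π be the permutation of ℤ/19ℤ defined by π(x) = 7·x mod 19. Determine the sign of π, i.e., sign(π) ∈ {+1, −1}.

+1

Start at x=11: 11 → 1 → 7 → 11 (one orbit).
Cycle type of π: 3×6 + 1; total 7 cycles.
n − c = 19 − 7 = 12; sign = (−1)^12 = +1.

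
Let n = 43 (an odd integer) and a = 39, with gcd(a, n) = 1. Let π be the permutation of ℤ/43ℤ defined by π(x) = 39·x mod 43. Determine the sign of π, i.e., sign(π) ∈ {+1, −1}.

Trace 41: π^k(41) = [41, 8, 11, 42, 4, 27, 21] for k=0..6.
Cycle type of π: 14×3 + 1; total 4 cycles.
4 cycles on 43: each ℓ→(−1)^(ℓ−1), product (−1)^39 = -1.

-1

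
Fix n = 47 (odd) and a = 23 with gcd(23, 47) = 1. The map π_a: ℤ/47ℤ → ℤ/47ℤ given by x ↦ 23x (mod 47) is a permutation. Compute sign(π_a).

Trace 11: π^k(11) = [11, 18, 38, 28, 33, 7, 20] for k=0..6.
Cycle type of π: 46 + 1; total 2 cycles.
Σ(ℓ_i−1) = 47−2 = 45; sign = (−1)^45 = -1.

-1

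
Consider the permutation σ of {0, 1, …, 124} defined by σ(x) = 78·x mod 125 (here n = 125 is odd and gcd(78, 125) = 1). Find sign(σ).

-1

Trace 118: π^k(118) = [118, 79, 37, 11, 108, 49, 72] for k=0..6.
Decompose π into cycles: lengths [100, 20, 4, 1] (4 cycles, including the fixed point 0).
sign(π) = (−1)^{n − #cycles} = (−1)^{125−4} = (−1)^121 = -1.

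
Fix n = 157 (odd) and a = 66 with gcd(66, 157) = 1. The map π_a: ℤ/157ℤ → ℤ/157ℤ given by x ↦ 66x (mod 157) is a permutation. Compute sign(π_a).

Orbit of 149 under x↦66x: [149, 100, 6, 82, 74, 17, 23]… (length divides ord_157(66)).
The orbit structure of x ↦ 66x mod 157: 2 orbits of sizes [156, 1].
sign(π) = (−1)^{n − #cycles} = (−1)^{157−2} = (−1)^155 = -1.

-1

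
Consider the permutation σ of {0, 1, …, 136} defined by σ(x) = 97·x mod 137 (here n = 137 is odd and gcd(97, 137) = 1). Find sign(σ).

Trace 39: π^k(39) = [39, 84, 65, 3, 17, 5, 74] for k=0..6.
2 cycles of lengths [136, 1].
n − c = 137 − 2 = 135; sign = (−1)^135 = -1.
Zolotarev: (97|137) = -1, matching the cycle-count sign.

-1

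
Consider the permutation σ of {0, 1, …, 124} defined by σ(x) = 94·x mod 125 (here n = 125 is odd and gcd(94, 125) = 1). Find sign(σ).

+1

Start at x=71: 71 → 49 → 106 → 89 → 116 → 29 → 101 → … (one orbit).
π_94 has 7 disjoint cycles with lengths [50, 50, 10, 10, 2, 2, 1] on {0,…,124}.
sign(π) = (−1)^{n − #cycles} = (−1)^{125−7} = (−1)^118 = +1.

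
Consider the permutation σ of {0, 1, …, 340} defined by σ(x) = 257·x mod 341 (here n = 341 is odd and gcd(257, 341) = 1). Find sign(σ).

Start at x=169: 169 → 126 → 328 → 69 → 1 → 257 → 236 → … (one orbit).
Decompose π into cycles: lengths [15, 15, 15, 15, 15, 15, 15, 15, 15, 15, 15, 15, 15, 15, 15, 15, 15, 15, 15, 15, 15, 15, 5, 5, 1] (25 cycles, including the fixed point 0).
Σ(ℓ_i−1) = 341−25 = 316; sign = (−1)^316 = +1.
Check: (257/341) = +1 by Zolotarev.

+1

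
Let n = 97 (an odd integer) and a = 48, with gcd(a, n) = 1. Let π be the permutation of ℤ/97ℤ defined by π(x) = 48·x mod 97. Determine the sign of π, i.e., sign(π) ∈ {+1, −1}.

Orbit of 43 under x↦48x: [43, 27, 35, 31, 33, 32, 81]… (length divides ord_97(48)).
π_48 has 3 disjoint cycles with lengths [48, 48, 1] on {0,…,96}.
Σ(ℓ_i−1) = 97−3 = 94; sign = (−1)^94 = +1.

+1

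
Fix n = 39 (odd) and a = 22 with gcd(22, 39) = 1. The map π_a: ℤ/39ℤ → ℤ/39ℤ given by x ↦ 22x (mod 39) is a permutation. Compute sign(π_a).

Trace 22: π^k(22) = [22, 16, 1] for k=0..2.
Cycle lengths of π_22 on ℤ/39ℤ: [3, 3, 3, 3, 3, 3, 3, 3, 3, 3, 3, 3, 1, 1, 1]; 15 cycles in total.
With 15 cycles on 39 points, sign = (−1)^{39−15} = +1.
The Jacobi symbol (22|39) = +1 (Zolotarev) agrees.

+1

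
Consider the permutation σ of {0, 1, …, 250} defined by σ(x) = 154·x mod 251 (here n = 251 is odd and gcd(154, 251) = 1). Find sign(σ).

+1

Orbit of 112 under x↦154x: [112, 180, 110, 123, 117, 197, 218]… (length divides ord_251(154)).
Decompose π into cycles: lengths [125, 125, 1] (3 cycles, including the fixed point 0).
n − c = 251 − 3 = 248; sign = (−1)^248 = +1.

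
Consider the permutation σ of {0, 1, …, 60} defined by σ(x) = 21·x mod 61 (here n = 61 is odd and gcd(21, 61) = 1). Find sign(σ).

Start at x=14: 14 → 50 → 13 → 29 → 60 → 40 → 47 → … (one orbit).
Decompose π into cycles: lengths [12, 12, 12, 12, 12, 1] (6 cycles, including the fixed point 0).
Σ(ℓ_i−1) = 61−6 = 55; sign = (−1)^55 = -1.
Via Zolotarev, sign(π_{21}) = (21|61) = -1.

-1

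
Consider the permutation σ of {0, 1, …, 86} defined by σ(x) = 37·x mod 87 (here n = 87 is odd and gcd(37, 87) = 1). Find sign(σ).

-1

Start at x=16: 16 → 70 → 67 → 43 → 25 → 55 → 34 → … (one orbit).
The orbit structure of x ↦ 37x mod 87: 6 orbits of sizes [28, 28, 28, 1, 1, 1].
n − c = 87 − 6 = 81; sign = (−1)^81 = -1.
The Jacobi symbol (37|87) = -1 (Zolotarev) agrees.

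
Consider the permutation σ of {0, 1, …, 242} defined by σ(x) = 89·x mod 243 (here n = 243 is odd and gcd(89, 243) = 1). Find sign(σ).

-1

Trace 235: π^k(235) = [235, 17, 55, 35, 199, 215, 181] for k=0..6.
The orbit structure of x ↦ 89x mod 243: 14 orbits of sizes [54, 54, 54, 18, 18, 18, 6, 6, 6, 2, 2, 2, 2, 1].
With 14 cycles on 243 points, sign = (−1)^{243−14} = -1.
(89|243)_J = -1 (Zolotarev's lemma cross-check).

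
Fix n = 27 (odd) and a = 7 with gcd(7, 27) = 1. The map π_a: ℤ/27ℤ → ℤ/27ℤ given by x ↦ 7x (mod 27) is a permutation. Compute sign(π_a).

Start at x=25: 25 → 13 → 10 → 16 → 4 → 1 → 7 → … (one orbit).
π_7 has 7 disjoint cycles with lengths [9, 9, 3, 3, 1, 1, 1] on {0,…,26}.
27 − 7 = 20 transpositions; sign(π) = (−1)^20 = +1.
Via Zolotarev, sign(π_{7}) = (7|27) = +1.

+1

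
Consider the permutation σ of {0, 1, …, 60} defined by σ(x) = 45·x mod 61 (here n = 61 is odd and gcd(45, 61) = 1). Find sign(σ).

Orbit of 42 under x↦45x: [42, 60, 16, 49, 9, 39, 47]… (length divides ord_61(45)).
Decompose π into cycles: lengths [30, 30, 1] (3 cycles, including the fixed point 0).
n − c = 61 − 3 = 58; sign = (−1)^58 = +1.
Via Zolotarev, sign(π_{45}) = (45|61) = +1.

+1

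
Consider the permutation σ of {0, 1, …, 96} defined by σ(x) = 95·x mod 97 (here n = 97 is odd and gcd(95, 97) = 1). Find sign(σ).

+1

Orbit of 50 under x↦95x: [50, 94, 6, 85, 24, 49, 96]… (length divides ord_97(95)).
π_95 has 3 disjoint cycles with lengths [48, 48, 1] on {0,…,96}.
Σ(ℓ_i−1) = 97−3 = 94; sign = (−1)^94 = +1.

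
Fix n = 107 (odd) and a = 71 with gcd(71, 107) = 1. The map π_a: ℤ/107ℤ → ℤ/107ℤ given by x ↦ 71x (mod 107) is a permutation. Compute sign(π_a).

-1

Trace 38: π^k(38) = [38, 23, 28, 62, 15, 102, 73] for k=0..6.
Cycle type of π: 106 + 1; total 2 cycles.
n − c = 107 − 2 = 105; sign = (−1)^105 = -1.
(71|107)_J = -1 (Zolotarev's lemma cross-check).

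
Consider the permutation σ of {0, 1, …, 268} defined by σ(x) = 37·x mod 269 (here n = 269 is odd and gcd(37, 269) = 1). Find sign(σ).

+1

Trace 196: π^k(196) = [196, 258, 131, 5, 185, 120, 136] for k=0..6.
Cycle lengths of π_37 on ℤ/269ℤ: [67, 67, 67, 67, 1]; 5 cycles in total.
Σ(ℓ_i−1) = 269−5 = 264; sign = (−1)^264 = +1.
The Jacobi symbol (37|269) = +1 (Zolotarev) agrees.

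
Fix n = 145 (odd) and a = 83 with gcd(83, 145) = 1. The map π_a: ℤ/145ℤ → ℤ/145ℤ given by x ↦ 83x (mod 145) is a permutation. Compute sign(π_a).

Trace 74: π^k(74) = [74, 52, 111, 78, 94, 117, 141] for k=0..6.
Decompose π into cycles: lengths [28, 28, 28, 28, 7, 7, 7, 7, 4, 1] (10 cycles, including the fixed point 0).
145 − 10 = 135 transpositions; sign(π) = (−1)^135 = -1.

-1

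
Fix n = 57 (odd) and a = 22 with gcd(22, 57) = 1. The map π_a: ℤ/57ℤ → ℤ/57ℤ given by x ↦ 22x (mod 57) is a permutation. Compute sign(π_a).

Trace 4: π^k(4) = [4, 31, 55, 13, 1, 22, 28] for k=0..6.
Cycle type of π: 18×3 + 1×3; total 6 cycles.
With 6 cycles on 57 points, sign = (−1)^{57−6} = -1.
(22|57)_J = -1 (Zolotarev's lemma cross-check).

-1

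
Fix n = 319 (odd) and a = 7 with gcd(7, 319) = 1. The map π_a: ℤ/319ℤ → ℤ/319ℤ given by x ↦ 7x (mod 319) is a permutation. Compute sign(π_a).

Orbit of 233 under x↦7x: [233, 36, 252, 169, 226, 306, 228]… (length divides ord_319(7)).
π_7 has 10 disjoint cycles with lengths [70, 70, 70, 70, 10, 7, 7, 7, 7, 1] on {0,…,318}.
10 cycles on 319: each ℓ→(−1)^(ℓ−1), product (−1)^309 = -1.
(7|319)_J = -1 (Zolotarev's lemma cross-check).

-1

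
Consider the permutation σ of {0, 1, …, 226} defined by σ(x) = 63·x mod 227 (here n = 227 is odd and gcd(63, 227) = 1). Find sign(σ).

Start at x=33: 33 → 36 → 225 → 101 → 7 → 214 → 89 → … (one orbit).
The orbit structure of x ↦ 63x mod 227: 3 orbits of sizes [113, 113, 1].
Σ(ℓ_i−1) = 227−3 = 224; sign = (−1)^224 = +1.
Check: (63/227) = +1 by Zolotarev.

+1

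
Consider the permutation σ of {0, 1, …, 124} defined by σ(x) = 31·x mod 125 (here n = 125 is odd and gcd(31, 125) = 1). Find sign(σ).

+1

Trace 36: π^k(36) = [36, 116, 96, 101, 6, 61, 16] for k=0..6.
The orbit structure of x ↦ 31x mod 125: 13 orbits of sizes [25, 25, 25, 25, 5, 5, 5, 5, 1, 1, 1, 1, 1].
125 − 13 = 112 transpositions; sign(π) = (−1)^112 = +1.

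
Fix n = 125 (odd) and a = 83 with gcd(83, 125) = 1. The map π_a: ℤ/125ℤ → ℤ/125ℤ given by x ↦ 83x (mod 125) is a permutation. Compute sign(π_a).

Trace 37: π^k(37) = [37, 71, 18, 119, 2, 41, 28] for k=0..6.
Cycle lengths of π_83 on ℤ/125ℤ: [100, 20, 4, 1]; 4 cycles in total.
n − c = 125 − 4 = 121; sign = (−1)^121 = -1.

-1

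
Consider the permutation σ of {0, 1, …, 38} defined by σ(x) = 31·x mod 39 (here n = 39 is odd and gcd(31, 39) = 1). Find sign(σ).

Orbit of 34 under x↦31x: [34, 1, 31, 25]… (length divides ord_39(31)).
Cycle lengths of π_31 on ℤ/39ℤ: [4, 4, 4, 4, 4, 4, 4, 4, 4, 1, 1, 1]; 12 cycles in total.
sign(π) = (−1)^{n − #cycles} = (−1)^{39−12} = (−1)^27 = -1.
Check: (31/39) = -1 by Zolotarev.

-1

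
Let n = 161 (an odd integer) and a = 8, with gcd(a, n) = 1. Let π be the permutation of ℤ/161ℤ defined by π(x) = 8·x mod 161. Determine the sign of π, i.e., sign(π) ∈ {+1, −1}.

+1

Trace 29: π^k(29) = [29, 71, 85, 36, 127, 50, 78] for k=0..6.
21 cycles of lengths [11, 11, 11, 11, 11, 11, 11, 11, 11, 11, 11, 11, 11, 11, 1, 1, 1, 1, 1, 1, 1].
sign(π) = (−1)^{n − #cycles} = (−1)^{161−21} = (−1)^140 = +1.
Via Zolotarev, sign(π_{8}) = (8|161) = +1.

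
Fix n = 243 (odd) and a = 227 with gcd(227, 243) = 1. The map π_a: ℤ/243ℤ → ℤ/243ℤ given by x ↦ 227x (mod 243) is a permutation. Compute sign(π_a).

-1

Trace 100: π^k(100) = [100, 101, 85, 98, 133, 59, 28] for k=0..6.
The orbit structure of x ↦ 227x mod 243: 6 orbits of sizes [162, 54, 18, 6, 2, 1].
With 6 cycles on 243 points, sign = (−1)^{243−6} = -1.
(227|243)_J = -1 (Zolotarev's lemma cross-check).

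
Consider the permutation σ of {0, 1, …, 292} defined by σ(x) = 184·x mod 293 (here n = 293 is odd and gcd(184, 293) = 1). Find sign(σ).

Start at x=133: 133 → 153 → 24 → 21 → 55 → 158 → 65 → … (one orbit).
The orbit structure of x ↦ 184x mod 293: 3 orbits of sizes [146, 146, 1].
Σ(ℓ_i−1) = 293−3 = 290; sign = (−1)^290 = +1.
The Jacobi symbol (184|293) = +1 (Zolotarev) agrees.

+1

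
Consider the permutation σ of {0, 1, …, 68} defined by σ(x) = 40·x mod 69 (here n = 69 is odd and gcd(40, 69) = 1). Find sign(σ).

-1

Trace 25: π^k(25) = [25, 34, 49, 28, 16, 19, 1] for k=0..6.
The orbit structure of x ↦ 40x mod 69: 6 orbits of sizes [22, 22, 22, 1, 1, 1].
sign(π) = (−1)^{n − #cycles} = (−1)^{69−6} = (−1)^63 = -1.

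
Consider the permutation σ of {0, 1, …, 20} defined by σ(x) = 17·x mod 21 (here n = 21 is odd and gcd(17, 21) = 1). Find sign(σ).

Trace 17: π^k(17) = [17, 16, 20, 4, 5, 1] for k=0..5.
5 cycles of lengths [6, 6, 6, 2, 1].
5 cycles on 21: each ℓ→(−1)^(ℓ−1), product (−1)^16 = +1.
Zolotarev: (17|21) = +1, matching the cycle-count sign.

+1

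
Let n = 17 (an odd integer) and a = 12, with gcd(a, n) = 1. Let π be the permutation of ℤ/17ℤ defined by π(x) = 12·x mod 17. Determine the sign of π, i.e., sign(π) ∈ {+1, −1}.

-1

Orbit of 6 under x↦12x: [6, 4, 14, 15, 10, 1, 12]… (length divides ord_17(12)).
π_12 has 2 disjoint cycles with lengths [16, 1] on {0,…,16}.
17 − 2 = 15 transpositions; sign(π) = (−1)^15 = -1.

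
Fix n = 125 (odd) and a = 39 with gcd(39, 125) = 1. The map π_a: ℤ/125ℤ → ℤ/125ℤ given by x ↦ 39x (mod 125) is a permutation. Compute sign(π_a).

+1

Trace 4: π^k(4) = [4, 31, 84, 26, 14, 46, 44] for k=0..6.
Cycle lengths of π_39 on ℤ/125ℤ: [50, 50, 10, 10, 2, 2, 1]; 7 cycles in total.
7 cycles on 125: each ℓ→(−1)^(ℓ−1), product (−1)^118 = +1.
Via Zolotarev, sign(π_{39}) = (39|125) = +1.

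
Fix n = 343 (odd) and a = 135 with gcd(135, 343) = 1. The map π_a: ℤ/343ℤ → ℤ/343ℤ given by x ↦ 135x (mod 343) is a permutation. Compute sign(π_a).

+1

Start at x=298: 298 → 99 → 331 → 95 → 134 → 254 → 333 → … (one orbit).
The orbit structure of x ↦ 135x mod 343: 7 orbits of sizes [147, 147, 21, 21, 3, 3, 1].
sign(π) = (−1)^{n − #cycles} = (−1)^{343−7} = (−1)^336 = +1.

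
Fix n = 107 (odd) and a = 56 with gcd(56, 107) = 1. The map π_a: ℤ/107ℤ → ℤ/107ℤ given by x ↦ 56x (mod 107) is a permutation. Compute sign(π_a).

Start at x=105: 105 → 102 → 41 → 49 → 69 → 12 → 30 → … (one orbit).
3 cycles of lengths [53, 53, 1].
107 − 3 = 104 transpositions; sign(π) = (−1)^104 = +1.
The Jacobi symbol (56|107) = +1 (Zolotarev) agrees.

+1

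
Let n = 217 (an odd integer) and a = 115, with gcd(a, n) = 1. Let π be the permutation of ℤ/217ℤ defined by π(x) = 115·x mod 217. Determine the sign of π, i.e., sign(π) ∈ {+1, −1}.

+1

Orbit of 216 under x↦115x: [216, 102, 12, 78, 73, 149, 209]… (length divides ord_217(115)).
π_115 has 9 disjoint cycles with lengths [30, 30, 30, 30, 30, 30, 30, 6, 1] on {0,…,216}.
sign(π) = (−1)^{n − #cycles} = (−1)^{217−9} = (−1)^208 = +1.
The Jacobi symbol (115|217) = +1 (Zolotarev) agrees.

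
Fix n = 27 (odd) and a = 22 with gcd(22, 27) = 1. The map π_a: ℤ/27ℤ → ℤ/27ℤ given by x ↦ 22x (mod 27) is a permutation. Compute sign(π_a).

Orbit of 13 under x↦22x: [13, 16, 1, 22, 25, 10, 4]… (length divides ord_27(22)).
Cycle lengths of π_22 on ℤ/27ℤ: [9, 9, 3, 3, 1, 1, 1]; 7 cycles in total.
n − c = 27 − 7 = 20; sign = (−1)^20 = +1.

+1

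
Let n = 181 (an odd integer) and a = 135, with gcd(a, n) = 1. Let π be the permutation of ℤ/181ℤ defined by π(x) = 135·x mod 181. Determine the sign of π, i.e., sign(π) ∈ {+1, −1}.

+1

Orbit of 42 under x↦135x: [42, 59, 1, 135, 125]… (length divides ord_181(135)).
Decompose π into cycles: lengths [5, 5, 5, 5, 5, 5, 5, 5, 5, 5, 5, 5, 5, 5, 5, 5, 5, 5, 5, 5, 5, 5, 5, 5, 5, 5, 5, 5, 5, 5, 5, 5, 5, 5, 5, 5, 1] (37 cycles, including the fixed point 0).
With 37 cycles on 181 points, sign = (−1)^{181−37} = +1.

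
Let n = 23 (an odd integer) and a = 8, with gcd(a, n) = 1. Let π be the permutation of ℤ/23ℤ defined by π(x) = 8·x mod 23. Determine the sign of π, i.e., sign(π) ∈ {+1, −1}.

Trace 18: π^k(18) = [18, 6, 2, 16, 13, 12, 4] for k=0..6.
Decompose π into cycles: lengths [11, 11, 1] (3 cycles, including the fixed point 0).
With 3 cycles on 23 points, sign = (−1)^{23−3} = +1.
Zolotarev: (8|23) = +1, matching the cycle-count sign.

+1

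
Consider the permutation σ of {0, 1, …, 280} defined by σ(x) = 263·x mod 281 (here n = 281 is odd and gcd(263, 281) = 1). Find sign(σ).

Orbit of 170 under x↦263x: [170, 31, 4, 209, 172, 276, 90]… (length divides ord_281(263)).
Cycle lengths of π_263 on ℤ/281ℤ: [140, 140, 1]; 3 cycles in total.
With 3 cycles on 281 points, sign = (−1)^{281−3} = +1.
(263|281)_J = +1 (Zolotarev's lemma cross-check).

+1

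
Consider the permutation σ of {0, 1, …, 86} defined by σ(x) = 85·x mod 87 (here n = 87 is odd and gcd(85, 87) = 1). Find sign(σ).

Trace 37: π^k(37) = [37, 13, 61, 52, 70, 34, 19] for k=0..6.
The orbit structure of x ↦ 85x mod 87: 6 orbits of sizes [28, 28, 28, 1, 1, 1].
87 − 6 = 81 transpositions; sign(π) = (−1)^81 = -1.
Via Zolotarev, sign(π_{85}) = (85|87) = -1.

-1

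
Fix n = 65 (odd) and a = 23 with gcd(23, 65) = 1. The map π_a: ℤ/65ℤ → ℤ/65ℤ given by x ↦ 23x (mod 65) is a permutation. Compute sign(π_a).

-1

Orbit of 61 under x↦23x: [61, 38, 29, 17, 1, 23, 9]… (length divides ord_65(23)).
Cycle type of π: 12×4 + 6×2 + 4 + 1; total 8 cycles.
With 8 cycles on 65 points, sign = (−1)^{65−8} = -1.
Via Zolotarev, sign(π_{23}) = (23|65) = -1.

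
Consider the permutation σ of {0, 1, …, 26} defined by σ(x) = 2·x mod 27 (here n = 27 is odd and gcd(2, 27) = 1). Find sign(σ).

Start at x=4: 4 → 8 → 16 → 5 → 10 → 20 → 13 → … (one orbit).
Decompose π into cycles: lengths [18, 6, 2, 1] (4 cycles, including the fixed point 0).
27 − 4 = 23 transpositions; sign(π) = (−1)^23 = -1.

-1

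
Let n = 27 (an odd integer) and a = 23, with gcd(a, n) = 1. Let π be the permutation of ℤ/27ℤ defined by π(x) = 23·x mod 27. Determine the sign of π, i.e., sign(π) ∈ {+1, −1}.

Trace 13: π^k(13) = [13, 2, 19, 5, 7, 26, 4] for k=0..6.
4 cycles of lengths [18, 6, 2, 1].
With 4 cycles on 27 points, sign = (−1)^{27−4} = -1.

-1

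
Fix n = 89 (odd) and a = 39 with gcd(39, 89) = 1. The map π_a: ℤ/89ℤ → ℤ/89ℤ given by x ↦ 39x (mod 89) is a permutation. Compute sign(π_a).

Start at x=2: 2 → 78 → 16 → 1 → 39 → 8 → 45 → … (one orbit).
The orbit structure of x ↦ 39x mod 89: 9 orbits of sizes [11, 11, 11, 11, 11, 11, 11, 11, 1].
sign(π) = (−1)^{n − #cycles} = (−1)^{89−9} = (−1)^80 = +1.
(39|89)_J = +1 (Zolotarev's lemma cross-check).

+1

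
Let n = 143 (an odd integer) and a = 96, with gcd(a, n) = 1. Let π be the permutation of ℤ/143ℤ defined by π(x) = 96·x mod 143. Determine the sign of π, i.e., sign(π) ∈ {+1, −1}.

Start at x=92: 92 → 109 → 25 → 112 → 27 → 18 → 12 → … (one orbit).
11 cycles of lengths [20, 20, 20, 20, 20, 20, 10, 4, 4, 4, 1].
143 − 11 = 132 transpositions; sign(π) = (−1)^132 = +1.

+1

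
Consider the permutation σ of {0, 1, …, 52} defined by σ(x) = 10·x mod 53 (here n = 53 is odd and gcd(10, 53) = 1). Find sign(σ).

Orbit of 36 under x↦10x: [36, 42, 49, 13, 24, 28, 15]… (length divides ord_53(10)).
Decompose π into cycles: lengths [13, 13, 13, 13, 1] (5 cycles, including the fixed point 0).
53 − 5 = 48 transpositions; sign(π) = (−1)^48 = +1.
Via Zolotarev, sign(π_{10}) = (10|53) = +1.

+1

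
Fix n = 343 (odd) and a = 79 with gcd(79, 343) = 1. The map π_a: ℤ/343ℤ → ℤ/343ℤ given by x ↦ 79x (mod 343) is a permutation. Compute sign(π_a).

Trace 197: π^k(197) = [197, 128, 165, 1, 79, 67, 148] for k=0..6.
Cycle type of π: 21×14 + 3×16 + 1; total 31 cycles.
n − c = 343 − 31 = 312; sign = (−1)^312 = +1.
Via Zolotarev, sign(π_{79}) = (79|343) = +1.

+1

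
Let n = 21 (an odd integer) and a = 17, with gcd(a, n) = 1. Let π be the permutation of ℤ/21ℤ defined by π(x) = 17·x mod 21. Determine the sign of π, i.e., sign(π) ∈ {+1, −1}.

Orbit of 17 under x↦17x: [17, 16, 20, 4, 5, 1]… (length divides ord_21(17)).
5 cycles of lengths [6, 6, 6, 2, 1].
With 5 cycles on 21 points, sign = (−1)^{21−5} = +1.

+1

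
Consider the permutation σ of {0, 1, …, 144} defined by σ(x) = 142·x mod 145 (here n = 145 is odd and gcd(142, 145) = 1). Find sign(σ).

+1

Start at x=4: 4 → 133 → 36 → 37 → 34 → 43 → 16 → … (one orbit).
7 cycles of lengths [28, 28, 28, 28, 28, 4, 1].
7 cycles on 145: each ℓ→(−1)^(ℓ−1), product (−1)^138 = +1.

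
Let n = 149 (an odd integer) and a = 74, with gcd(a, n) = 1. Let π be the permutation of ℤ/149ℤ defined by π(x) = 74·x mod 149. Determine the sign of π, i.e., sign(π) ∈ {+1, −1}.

-1

Start at x=61: 61 → 44 → 127 → 11 → 69 → 40 → 129 → … (one orbit).
The orbit structure of x ↦ 74x mod 149: 2 orbits of sizes [148, 1].
Σ(ℓ_i−1) = 149−2 = 147; sign = (−1)^147 = -1.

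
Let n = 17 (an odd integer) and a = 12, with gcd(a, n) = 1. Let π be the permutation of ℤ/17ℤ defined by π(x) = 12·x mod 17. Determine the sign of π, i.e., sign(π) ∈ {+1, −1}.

Orbit of 7 under x↦12x: [7, 16, 5, 9, 6, 4, 14]… (length divides ord_17(12)).
Decompose π into cycles: lengths [16, 1] (2 cycles, including the fixed point 0).
2 cycles on 17: each ℓ→(−1)^(ℓ−1), product (−1)^15 = -1.

-1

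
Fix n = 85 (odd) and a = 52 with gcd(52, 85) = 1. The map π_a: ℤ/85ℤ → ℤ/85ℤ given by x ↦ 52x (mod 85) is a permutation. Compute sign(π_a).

Orbit of 1 under x↦52x: [1, 52, 69, 18]… (length divides ord_85(52)).
Cycle type of π: 4×17 + 1×17; total 34 cycles.
34 cycles on 85: each ℓ→(−1)^(ℓ−1), product (−1)^51 = -1.

-1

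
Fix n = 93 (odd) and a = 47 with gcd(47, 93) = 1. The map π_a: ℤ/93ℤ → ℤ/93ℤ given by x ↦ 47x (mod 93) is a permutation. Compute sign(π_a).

-1

Trace 70: π^k(70) = [70, 35, 64, 32, 16, 8, 4] for k=0..6.
Cycle lengths of π_47 on ℤ/93ℤ: [10, 10, 10, 10, 10, 10, 5, 5, 5, 5, 5, 5, 2, 1]; 14 cycles in total.
14 cycles on 93: each ℓ→(−1)^(ℓ−1), product (−1)^79 = -1.
Zolotarev: (47|93) = -1, matching the cycle-count sign.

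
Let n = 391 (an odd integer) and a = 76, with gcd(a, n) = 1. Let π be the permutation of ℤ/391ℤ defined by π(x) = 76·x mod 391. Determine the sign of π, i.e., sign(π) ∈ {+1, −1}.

Trace 50: π^k(50) = [50, 281, 242, 15, 358, 229, 200] for k=0..6.
The orbit structure of x ↦ 76x mod 391: 8 orbits of sizes [88, 88, 88, 88, 22, 8, 8, 1].
With 8 cycles on 391 points, sign = (−1)^{391−8} = -1.
Check: (76/391) = -1 by Zolotarev.

-1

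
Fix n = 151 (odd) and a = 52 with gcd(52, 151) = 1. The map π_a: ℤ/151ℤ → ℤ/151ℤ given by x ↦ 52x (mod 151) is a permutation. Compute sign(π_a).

Orbit of 29 under x↦52x: [29, 149, 47, 28, 97, 61, 1]… (length divides ord_151(52)).
π_52 has 2 disjoint cycles with lengths [150, 1] on {0,…,150}.
Σ(ℓ_i−1) = 151−2 = 149; sign = (−1)^149 = -1.

-1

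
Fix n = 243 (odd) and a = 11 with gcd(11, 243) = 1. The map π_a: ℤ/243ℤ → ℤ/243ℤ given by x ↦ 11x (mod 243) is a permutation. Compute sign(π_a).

Start at x=137: 137 → 49 → 53 → 97 → 95 → 73 → 74 → … (one orbit).
6 cycles of lengths [162, 54, 18, 6, 2, 1].
With 6 cycles on 243 points, sign = (−1)^{243−6} = -1.

-1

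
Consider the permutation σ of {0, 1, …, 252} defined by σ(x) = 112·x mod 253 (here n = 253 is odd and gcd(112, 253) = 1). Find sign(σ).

+1

Start at x=192: 192 → 252 → 141 → 106 → 234 → 149 → 243 → … (one orbit).
The orbit structure of x ↦ 112x mod 253: 5 orbits of sizes [110, 110, 22, 10, 1].
With 5 cycles on 253 points, sign = (−1)^{253−5} = +1.
The Jacobi symbol (112|253) = +1 (Zolotarev) agrees.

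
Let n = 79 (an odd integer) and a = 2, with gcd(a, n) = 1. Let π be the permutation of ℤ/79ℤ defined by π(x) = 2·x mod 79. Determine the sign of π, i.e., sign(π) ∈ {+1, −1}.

+1

Trace 76: π^k(76) = [76, 73, 67, 55, 31, 62, 45] for k=0..6.
Decompose π into cycles: lengths [39, 39, 1] (3 cycles, including the fixed point 0).
79 − 3 = 76 transpositions; sign(π) = (−1)^76 = +1.
(2|79)_J = +1 (Zolotarev's lemma cross-check).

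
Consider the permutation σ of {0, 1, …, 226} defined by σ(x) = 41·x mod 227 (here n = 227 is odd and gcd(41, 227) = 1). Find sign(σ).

Trace 112: π^k(112) = [112, 52, 89, 17, 16, 202, 110] for k=0..6.
2 cycles of lengths [226, 1].
Σ(ℓ_i−1) = 227−2 = 225; sign = (−1)^225 = -1.
Check: (41/227) = -1 by Zolotarev.

-1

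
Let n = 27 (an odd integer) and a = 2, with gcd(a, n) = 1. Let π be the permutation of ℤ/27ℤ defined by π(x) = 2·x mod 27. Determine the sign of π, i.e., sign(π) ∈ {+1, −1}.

Trace 17: π^k(17) = [17, 7, 14, 1, 2, 4, 8] for k=0..6.
The orbit structure of x ↦ 2x mod 27: 4 orbits of sizes [18, 6, 2, 1].
Σ(ℓ_i−1) = 27−4 = 23; sign = (−1)^23 = -1.
The Jacobi symbol (2|27) = -1 (Zolotarev) agrees.

-1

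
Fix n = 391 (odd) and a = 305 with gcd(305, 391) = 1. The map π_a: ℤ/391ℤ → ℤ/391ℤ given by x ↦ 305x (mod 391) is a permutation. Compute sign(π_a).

+1

Trace 271: π^k(271) = [271, 154, 50, 1, 305, 358, 101] for k=0..6.
Cycle type of π: 22×16 + 11×2 + 2×8 + 1; total 27 cycles.
n − c = 391 − 27 = 364; sign = (−1)^364 = +1.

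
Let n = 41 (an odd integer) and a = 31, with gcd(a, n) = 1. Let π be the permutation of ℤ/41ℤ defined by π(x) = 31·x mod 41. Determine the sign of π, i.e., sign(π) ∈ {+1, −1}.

Trace 37: π^k(37) = [37, 40, 10, 23, 16, 4, 1] for k=0..6.
Decompose π into cycles: lengths [10, 10, 10, 10, 1] (5 cycles, including the fixed point 0).
With 5 cycles on 41 points, sign = (−1)^{41−5} = +1.

+1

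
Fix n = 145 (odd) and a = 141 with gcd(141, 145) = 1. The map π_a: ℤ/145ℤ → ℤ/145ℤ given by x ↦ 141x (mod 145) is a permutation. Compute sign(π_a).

Trace 1: π^k(1) = [1, 141, 16, 81, 111, 136, 36] for k=0..6.
Decompose π into cycles: lengths [7, 7, 7, 7, 7, 7, 7, 7, 7, 7, 7, 7, 7, 7, 7, 7, 7, 7, 7, 7, 1, 1, 1, 1, 1] (25 cycles, including the fixed point 0).
With 25 cycles on 145 points, sign = (−1)^{145−25} = +1.
Check: (141/145) = +1 by Zolotarev.

+1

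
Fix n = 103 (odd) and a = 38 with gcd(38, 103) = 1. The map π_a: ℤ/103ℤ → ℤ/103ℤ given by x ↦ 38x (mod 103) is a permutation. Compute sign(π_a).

+1

Trace 56: π^k(56) = [56, 68, 9, 33, 18, 66, 36] for k=0..6.
Decompose π into cycles: lengths [51, 51, 1] (3 cycles, including the fixed point 0).
With 3 cycles on 103 points, sign = (−1)^{103−3} = +1.
Zolotarev: (38|103) = +1, matching the cycle-count sign.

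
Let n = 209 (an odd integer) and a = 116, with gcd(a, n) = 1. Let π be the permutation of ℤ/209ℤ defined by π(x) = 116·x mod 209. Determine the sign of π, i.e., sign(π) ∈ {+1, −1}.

+1

Start at x=205: 205 → 163 → 98 → 82 → 107 → 81 → 200 → … (one orbit).
Cycle type of π: 90×2 + 18 + 10 + 1; total 5 cycles.
sign(π) = (−1)^{n − #cycles} = (−1)^{209−5} = (−1)^204 = +1.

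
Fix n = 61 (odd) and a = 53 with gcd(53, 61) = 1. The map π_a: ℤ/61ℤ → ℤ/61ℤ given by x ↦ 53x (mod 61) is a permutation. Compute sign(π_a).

Orbit of 11 under x↦53x: [11, 34, 33, 41, 38, 1, 53]… (length divides ord_61(53)).
Decompose π into cycles: lengths [20, 20, 20, 1] (4 cycles, including the fixed point 0).
sign(π) = (−1)^{n − #cycles} = (−1)^{61−4} = (−1)^57 = -1.
(53|61)_J = -1 (Zolotarev's lemma cross-check).

-1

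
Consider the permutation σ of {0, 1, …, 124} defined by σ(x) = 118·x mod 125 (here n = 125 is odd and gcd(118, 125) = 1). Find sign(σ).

Orbit of 43 under x↦118x: [43, 74, 107, 1, 118, 49, 32]… (length divides ord_125(118)).
Cycle type of π: 20×5 + 4×6 + 1; total 12 cycles.
sign(π) = (−1)^{n − #cycles} = (−1)^{125−12} = (−1)^113 = -1.
The Jacobi symbol (118|125) = -1 (Zolotarev) agrees.

-1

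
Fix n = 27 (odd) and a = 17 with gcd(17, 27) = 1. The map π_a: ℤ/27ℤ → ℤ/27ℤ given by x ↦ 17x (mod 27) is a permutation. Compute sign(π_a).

Orbit of 26 under x↦17x: [26, 10, 8, 1, 17, 19]… (length divides ord_27(17)).
π_17 has 8 disjoint cycles with lengths [6, 6, 6, 2, 2, 2, 2, 1] on {0,…,26}.
27 − 8 = 19 transpositions; sign(π) = (−1)^19 = -1.

-1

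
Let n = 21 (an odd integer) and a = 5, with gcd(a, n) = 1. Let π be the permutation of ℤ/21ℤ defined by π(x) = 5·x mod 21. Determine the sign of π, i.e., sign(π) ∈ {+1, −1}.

Trace 17: π^k(17) = [17, 1, 5, 4, 20, 16] for k=0..5.
π_5 has 5 disjoint cycles with lengths [6, 6, 6, 2, 1] on {0,…,20}.
With 5 cycles on 21 points, sign = (−1)^{21−5} = +1.

+1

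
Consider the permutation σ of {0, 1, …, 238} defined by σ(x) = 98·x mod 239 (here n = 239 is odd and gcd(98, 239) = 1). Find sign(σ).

+1

Orbit of 44 under x↦98x: [44, 10, 24, 201, 100, 1, 98]… (length divides ord_239(98)).
Decompose π into cycles: lengths [7, 7, 7, 7, 7, 7, 7, 7, 7, 7, 7, 7, 7, 7, 7, 7, 7, 7, 7, 7, 7, 7, 7, 7, 7, 7, 7, 7, 7, 7, 7, 7, 7, 7, 1] (35 cycles, including the fixed point 0).
35 cycles on 239: each ℓ→(−1)^(ℓ−1), product (−1)^204 = +1.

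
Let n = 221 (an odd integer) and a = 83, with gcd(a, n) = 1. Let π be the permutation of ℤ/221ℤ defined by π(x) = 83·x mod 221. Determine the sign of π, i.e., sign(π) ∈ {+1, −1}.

-1

Trace 70: π^k(70) = [70, 64, 8, 1, 83, 38, 60] for k=0..6.
π_83 has 30 disjoint cycles with lengths [8, 8, 8, 8, 8, 8, 8, 8, 8, 8, 8, 8, 8, 8, 8, 8, 8, 8, 8, 8, 8, 8, 8, 8, 8, 8, 4, 4, 4, 1] on {0,…,220}.
sign(π) = (−1)^{n − #cycles} = (−1)^{221−30} = (−1)^191 = -1.
Via Zolotarev, sign(π_{83}) = (83|221) = -1.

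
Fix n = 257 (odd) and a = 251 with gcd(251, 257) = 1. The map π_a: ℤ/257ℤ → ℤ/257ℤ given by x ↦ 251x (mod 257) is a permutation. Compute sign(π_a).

-1

Trace 143: π^k(143) = [143, 170, 8, 209, 31, 71, 88] for k=0..6.
The orbit structure of x ↦ 251x mod 257: 2 orbits of sizes [256, 1].
With 2 cycles on 257 points, sign = (−1)^{257−2} = -1.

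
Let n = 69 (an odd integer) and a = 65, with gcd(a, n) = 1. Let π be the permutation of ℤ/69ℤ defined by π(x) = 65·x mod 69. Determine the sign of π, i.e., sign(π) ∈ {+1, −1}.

+1

Orbit of 64 under x↦65x: [64, 20, 58, 44, 31, 14, 13]… (length divides ord_69(65)).
π_65 has 5 disjoint cycles with lengths [22, 22, 22, 2, 1] on {0,…,68}.
5 cycles on 69: each ℓ→(−1)^(ℓ−1), product (−1)^64 = +1.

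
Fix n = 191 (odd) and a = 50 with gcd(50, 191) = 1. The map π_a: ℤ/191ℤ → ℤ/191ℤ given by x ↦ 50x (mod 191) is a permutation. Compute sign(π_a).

+1

Trace 117: π^k(117) = [117, 120, 79, 130, 6, 109, 102] for k=0..6.
Cycle type of π: 95×2 + 1; total 3 cycles.
3 cycles on 191: each ℓ→(−1)^(ℓ−1), product (−1)^188 = +1.
(50|191)_J = +1 (Zolotarev's lemma cross-check).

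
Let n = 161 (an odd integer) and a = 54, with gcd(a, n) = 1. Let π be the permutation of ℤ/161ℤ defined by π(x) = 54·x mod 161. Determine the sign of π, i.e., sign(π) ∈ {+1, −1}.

Trace 75: π^k(75) = [75, 25, 62, 128, 150, 50, 124] for k=0..6.
6 cycles of lengths [66, 66, 11, 11, 6, 1].
6 cycles on 161: each ℓ→(−1)^(ℓ−1), product (−1)^155 = -1.
Zolotarev: (54|161) = -1, matching the cycle-count sign.

-1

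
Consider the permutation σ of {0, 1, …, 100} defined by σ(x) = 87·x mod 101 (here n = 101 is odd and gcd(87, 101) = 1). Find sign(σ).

+1

Start at x=87: 87 → 95 → 84 → 36 → 1 → 87 (one orbit).
The orbit structure of x ↦ 87x mod 101: 21 orbits of sizes [5, 5, 5, 5, 5, 5, 5, 5, 5, 5, 5, 5, 5, 5, 5, 5, 5, 5, 5, 5, 1].
101 − 21 = 80 transpositions; sign(π) = (−1)^80 = +1.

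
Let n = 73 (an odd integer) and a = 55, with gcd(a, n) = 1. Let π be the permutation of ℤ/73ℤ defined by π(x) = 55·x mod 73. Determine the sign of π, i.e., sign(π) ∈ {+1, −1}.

Start at x=32: 32 → 8 → 2 → 37 → 64 → 16 → 4 → … (one orbit).
9 cycles of lengths [9, 9, 9, 9, 9, 9, 9, 9, 1].
9 cycles on 73: each ℓ→(−1)^(ℓ−1), product (−1)^64 = +1.
Zolotarev: (55|73) = +1, matching the cycle-count sign.

+1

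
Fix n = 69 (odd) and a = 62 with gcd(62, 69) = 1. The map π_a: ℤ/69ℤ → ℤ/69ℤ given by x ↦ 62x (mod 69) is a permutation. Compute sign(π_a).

-1

Start at x=41: 41 → 58 → 8 → 13 → 47 → 16 → 26 → … (one orbit).
6 cycles of lengths [22, 22, 11, 11, 2, 1].
6 cycles on 69: each ℓ→(−1)^(ℓ−1), product (−1)^63 = -1.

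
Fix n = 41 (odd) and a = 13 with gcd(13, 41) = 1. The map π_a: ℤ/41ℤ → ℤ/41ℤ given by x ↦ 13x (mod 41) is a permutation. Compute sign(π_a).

-1

Orbit of 19 under x↦13x: [19, 1, 13, 5, 24, 25, 38]… (length divides ord_41(13)).
Decompose π into cycles: lengths [40, 1] (2 cycles, including the fixed point 0).
41 − 2 = 39 transpositions; sign(π) = (−1)^39 = -1.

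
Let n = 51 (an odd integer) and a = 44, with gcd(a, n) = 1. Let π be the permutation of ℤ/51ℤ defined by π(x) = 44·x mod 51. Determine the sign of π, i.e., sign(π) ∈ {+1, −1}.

+1

Trace 20: π^k(20) = [20, 13, 11, 25, 29, 1, 44] for k=0..6.
Decompose π into cycles: lengths [16, 16, 16, 2, 1] (5 cycles, including the fixed point 0).
n − c = 51 − 5 = 46; sign = (−1)^46 = +1.
Check: (44/51) = +1 by Zolotarev.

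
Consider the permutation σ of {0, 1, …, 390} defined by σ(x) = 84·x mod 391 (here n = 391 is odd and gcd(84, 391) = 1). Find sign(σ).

Start at x=67: 67 → 154 → 33 → 35 → 203 → 239 → 135 → … (one orbit).
26 cycles of lengths [22, 22, 22, 22, 22, 22, 22, 22, 22, 22, 22, 22, 22, 22, 22, 22, 22, 2, 2, 2, 2, 2, 2, 2, 2, 1].
26 cycles on 391: each ℓ→(−1)^(ℓ−1), product (−1)^365 = -1.
(84|391)_J = -1 (Zolotarev's lemma cross-check).

-1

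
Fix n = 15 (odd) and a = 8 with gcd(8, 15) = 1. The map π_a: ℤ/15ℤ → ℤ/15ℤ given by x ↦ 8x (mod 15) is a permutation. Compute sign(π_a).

Start at x=4: 4 → 2 → 1 → 8 → 4 (one orbit).
Cycle type of π: 4×3 + 2 + 1; total 5 cycles.
15 − 5 = 10 transpositions; sign(π) = (−1)^10 = +1.

+1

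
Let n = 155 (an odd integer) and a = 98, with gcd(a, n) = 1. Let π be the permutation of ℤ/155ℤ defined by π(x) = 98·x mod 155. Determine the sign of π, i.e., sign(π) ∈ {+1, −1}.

Trace 149: π^k(149) = [149, 32, 36, 118, 94, 67, 56] for k=0..6.
22 cycles of lengths [12, 12, 12, 12, 12, 12, 12, 12, 12, 12, 4, 3, 3, 3, 3, 3, 3, 3, 3, 3, 3, 1].
sign(π) = (−1)^{n − #cycles} = (−1)^{155−22} = (−1)^133 = -1.
The Jacobi symbol (98|155) = -1 (Zolotarev) agrees.

-1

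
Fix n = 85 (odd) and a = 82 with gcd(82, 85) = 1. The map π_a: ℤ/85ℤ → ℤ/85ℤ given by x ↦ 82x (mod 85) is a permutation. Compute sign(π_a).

+1

Start at x=19: 19 → 28 → 1 → 82 → 9 → 58 → 81 → … (one orbit).
Cycle lengths of π_82 on ℤ/85ℤ: [16, 16, 16, 16, 16, 4, 1]; 7 cycles in total.
Σ(ℓ_i−1) = 85−7 = 78; sign = (−1)^78 = +1.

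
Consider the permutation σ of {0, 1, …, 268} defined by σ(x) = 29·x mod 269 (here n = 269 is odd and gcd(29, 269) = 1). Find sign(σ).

Trace 237: π^k(237) = [237, 148, 257, 190, 130, 4, 116] for k=0..6.
Cycle lengths of π_29 on ℤ/269ℤ: [268, 1]; 2 cycles in total.
sign(π) = (−1)^{n − #cycles} = (−1)^{269−2} = (−1)^267 = -1.
Check: (29/269) = -1 by Zolotarev.

-1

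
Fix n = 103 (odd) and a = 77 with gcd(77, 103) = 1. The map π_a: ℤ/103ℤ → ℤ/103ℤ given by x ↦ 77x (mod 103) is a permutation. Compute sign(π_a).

Trace 63: π^k(63) = [63, 10, 49, 65, 61, 62, 36] for k=0..6.
Cycle lengths of π_77 on ℤ/103ℤ: [102, 1]; 2 cycles in total.
n − c = 103 − 2 = 101; sign = (−1)^101 = -1.
The Jacobi symbol (77|103) = -1 (Zolotarev) agrees.

-1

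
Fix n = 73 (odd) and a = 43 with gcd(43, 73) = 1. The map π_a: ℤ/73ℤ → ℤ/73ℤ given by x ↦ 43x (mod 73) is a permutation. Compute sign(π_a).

-1

Trace 10: π^k(10) = [10, 65, 21, 27, 66, 64, 51] for k=0..6.
The orbit structure of x ↦ 43x mod 73: 4 orbits of sizes [24, 24, 24, 1].
73 − 4 = 69 transpositions; sign(π) = (−1)^69 = -1.
The Jacobi symbol (43|73) = -1 (Zolotarev) agrees.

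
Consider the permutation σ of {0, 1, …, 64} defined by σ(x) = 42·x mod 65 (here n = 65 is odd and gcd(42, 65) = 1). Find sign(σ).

Orbit of 61 under x↦42x: [61, 27, 29, 48, 1, 42, 9]… (length divides ord_65(42)).
Cycle type of π: 12×4 + 4 + 3×4 + 1; total 10 cycles.
With 10 cycles on 65 points, sign = (−1)^{65−10} = -1.

-1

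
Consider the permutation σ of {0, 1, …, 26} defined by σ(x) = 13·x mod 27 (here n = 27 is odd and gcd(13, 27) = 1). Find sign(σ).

Orbit of 4 under x↦13x: [4, 25, 1, 13, 7, 10, 22]… (length divides ord_27(13)).
The orbit structure of x ↦ 13x mod 27: 7 orbits of sizes [9, 9, 3, 3, 1, 1, 1].
Σ(ℓ_i−1) = 27−7 = 20; sign = (−1)^20 = +1.
Check: (13/27) = +1 by Zolotarev.

+1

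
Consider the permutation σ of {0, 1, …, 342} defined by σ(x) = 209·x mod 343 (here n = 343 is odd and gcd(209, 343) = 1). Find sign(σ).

-1

Start at x=218: 218 → 286 → 92 → 20 → 64 → 342 → 134 → … (one orbit).
The orbit structure of x ↦ 209x mod 343: 10 orbits of sizes [98, 98, 98, 14, 14, 14, 2, 2, 2, 1].
sign(π) = (−1)^{n − #cycles} = (−1)^{343−10} = (−1)^333 = -1.
Via Zolotarev, sign(π_{209}) = (209|343) = -1.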